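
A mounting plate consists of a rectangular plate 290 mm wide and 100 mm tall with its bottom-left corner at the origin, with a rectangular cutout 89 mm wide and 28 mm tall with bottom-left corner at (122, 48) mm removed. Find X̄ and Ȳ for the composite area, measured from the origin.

X̄ = 142.98 mm, Ȳ = 48.87 mm

plate: A = 290 × 100 = 29000.00, centroid at (145.00, 50.00).
hole: A = −(89 × 28) = -2492.00, centroid at (166.50, 62.00).
ΣA = 26508.00 mm², ΣAX̄ = 3790082.00 mm³, ΣAȲ = 1295496.00 mm³.
X̄ = 3790082.00/26508.00 = 142.98 mm; Ȳ = 1295496.00/26508.00 = 48.87 mm.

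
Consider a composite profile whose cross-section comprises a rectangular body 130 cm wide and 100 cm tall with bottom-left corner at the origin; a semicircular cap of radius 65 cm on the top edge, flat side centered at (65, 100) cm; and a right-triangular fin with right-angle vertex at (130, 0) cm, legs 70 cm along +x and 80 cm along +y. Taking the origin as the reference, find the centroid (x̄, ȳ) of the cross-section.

rectangular body: A = 130 × 100 = 13000.00, centroid at (65.00, 50.00).
semicircular top: A = ½π·65² = 6636.61, centroid at (65.00, 127.59).
triangular fin: A = ½·70·80 = 2800.00, centroid at (153.33, 26.67).
ΣA = 22436.61 cm², ΣAx̄ = 1705713.27 cm³, ΣAȳ = 1571411.45 cm³.
x̄ = 1705713.27/22436.61 = 76.02 cm; ȳ = 1571411.45/22436.61 = 70.04 cm.

x̄ = 76.02 cm, ȳ = 70.04 cm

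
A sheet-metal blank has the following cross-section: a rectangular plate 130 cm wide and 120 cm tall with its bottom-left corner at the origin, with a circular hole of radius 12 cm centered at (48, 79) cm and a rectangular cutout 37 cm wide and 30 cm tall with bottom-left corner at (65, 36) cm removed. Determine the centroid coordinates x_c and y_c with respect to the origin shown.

plate: A = 130 × 120 = 15600.00, centroid at (65.00, 60.00).
hole 1: A = −π·12² = -452.39, centroid at (48.00, 79.00).
hole 2: A = −(37 × 30) = -1110.00, centroid at (83.50, 51.00).
ΣA = 14037.61 cm²
ΣAx_c = (15600.00)(65.00) + (-452.39)(48.00) + (-1110.00)(83.50) = 899600.31 cm³
ΣAy_c = (15600.00)(60.00) + (-452.39)(79.00) + (-1110.00)(51.00) = 843651.24 cm³
x_c = 899600.31 / 14037.61 = 64.09 cm
y_c = 843651.24 / 14037.61 = 60.10 cm

x_c = 64.09 cm, y_c = 60.10 cm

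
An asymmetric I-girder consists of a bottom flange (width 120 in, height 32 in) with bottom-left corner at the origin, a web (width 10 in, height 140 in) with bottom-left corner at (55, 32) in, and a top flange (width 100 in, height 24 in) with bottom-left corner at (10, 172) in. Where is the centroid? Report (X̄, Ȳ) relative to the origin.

bottom flange: A = 120 × 32 = 3840.00, centroid at (60.00, 16.00).
web: A = 10 × 140 = 1400.00, centroid at (60.00, 102.00).
top flange: A = 100 × 24 = 2400.00, centroid at (60.00, 184.00).
ΣA = 7640.00 in²
ΣAX̄ = (3840.00)(60.00) + (1400.00)(60.00) + (2400.00)(60.00) = 458400.00 in³
ΣAȲ = (3840.00)(16.00) + (1400.00)(102.00) + (2400.00)(184.00) = 645840.00 in³
X̄ = 458400.00 / 7640.00 = 60.00 in
Ȳ = 645840.00 / 7640.00 = 84.53 in

X̄ = 60.00 in, Ȳ = 84.53 in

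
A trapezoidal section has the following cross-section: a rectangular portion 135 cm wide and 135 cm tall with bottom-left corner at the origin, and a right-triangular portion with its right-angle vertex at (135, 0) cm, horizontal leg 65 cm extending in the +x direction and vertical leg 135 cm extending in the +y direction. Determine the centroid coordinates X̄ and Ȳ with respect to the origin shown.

X̄ = 84.80 cm, Ȳ = 63.13 cm

rectangular portion: A = 135 × 135 = 18225.00, centroid at (67.50, 67.50).
triangular portion: A = ½·65·135 = 4387.50, centroid at (156.67, 45.00).
ΣA = 22612.50 cm²
ΣAX̄ = (18225.00)(67.50) + (4387.50)(156.67) = 1917562.50 cm³
ΣAȲ = (18225.00)(67.50) + (4387.50)(45.00) = 1427625.00 cm³
X̄ = 1917562.50 / 22612.50 = 84.80 cm
Ȳ = 1427625.00 / 22612.50 = 63.13 cm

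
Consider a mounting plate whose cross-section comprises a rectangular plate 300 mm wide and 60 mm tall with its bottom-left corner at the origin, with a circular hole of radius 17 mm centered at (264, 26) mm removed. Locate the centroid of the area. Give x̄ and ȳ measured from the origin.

x̄ = 143.94 mm, ȳ = 30.21 mm

Part | A | x̄ᵢ | ȳᵢ | A·x̄ᵢ | A·ȳᵢ
plate | 18000.00 | 150.00 | 30.00 | 2700000.00 | 540000.00
hole | -907.92 | 264.00 | 26.00 | -239690.95 | -23605.93
Σ | 17092.08 |  |  | 2460309.05 | 516394.07
x̄ = 2460309.05 / 17092.08 = 143.94 mm
ȳ = 516394.07 / 17092.08 = 30.21 mm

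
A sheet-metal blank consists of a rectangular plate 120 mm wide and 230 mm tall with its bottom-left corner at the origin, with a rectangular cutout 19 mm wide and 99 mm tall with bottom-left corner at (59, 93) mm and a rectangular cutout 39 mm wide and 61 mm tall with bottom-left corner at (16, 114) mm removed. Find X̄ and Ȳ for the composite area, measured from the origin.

X̄ = 61.81 mm, Ȳ = 109.78 mm

Part | A | x̄ᵢ | ȳᵢ | A·x̄ᵢ | A·ȳᵢ
plate | 27600.00 | 60.00 | 115.00 | 1656000.00 | 3174000.00
hole 1 | -1881.00 | 68.50 | 142.50 | -128848.50 | -268042.50
hole 2 | -2379.00 | 35.50 | 144.50 | -84454.50 | -343765.50
Σ | 23340.00 |  |  | 1442697.00 | 2562192.00
X̄ = 1442697.00 / 23340.00 = 61.81 mm
Ȳ = 2562192.00 / 23340.00 = 109.78 mm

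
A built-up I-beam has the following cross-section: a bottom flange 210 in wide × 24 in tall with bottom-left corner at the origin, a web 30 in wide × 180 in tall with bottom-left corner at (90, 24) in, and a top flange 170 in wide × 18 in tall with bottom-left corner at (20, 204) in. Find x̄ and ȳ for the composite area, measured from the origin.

bottom flange: A = 210 × 24 = 5040.00, centroid at (105.00, 12.00).
web: A = 30 × 180 = 5400.00, centroid at (105.00, 114.00).
top flange: A = 170 × 18 = 3060.00, centroid at (105.00, 213.00).
ΣA = 13500.00 in², ΣAx̄ = 1417500.00 in³, ΣAȳ = 1327860.00 in³.
x̄ = 1417500.00/13500.00 = 105.00 in; ȳ = 1327860.00/13500.00 = 98.36 in.

x̄ = 105.00 in, ȳ = 98.36 in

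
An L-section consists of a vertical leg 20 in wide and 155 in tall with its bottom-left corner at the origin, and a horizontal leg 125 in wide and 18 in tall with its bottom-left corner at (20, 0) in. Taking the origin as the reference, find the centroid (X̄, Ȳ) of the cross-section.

Part | A | x̄ᵢ | ȳᵢ | A·x̄ᵢ | A·ȳᵢ
vertical leg | 3100.00 | 10.00 | 77.50 | 31000.00 | 240250.00
horizontal leg | 2250.00 | 82.50 | 9.00 | 185625.00 | 20250.00
Σ | 5350.00 |  |  | 216625.00 | 260500.00
X̄ = 216625.00 / 5350.00 = 40.49 in
Ȳ = 260500.00 / 5350.00 = 48.69 in

X̄ = 40.49 in, Ȳ = 48.69 in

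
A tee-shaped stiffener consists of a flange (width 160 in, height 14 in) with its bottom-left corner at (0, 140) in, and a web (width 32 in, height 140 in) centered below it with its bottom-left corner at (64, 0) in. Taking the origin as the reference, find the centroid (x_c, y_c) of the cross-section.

web: A = 32 × 140 = 4480.00, centroid at (80.00, 70.00).
flange: A = 160 × 14 = 2240.00, centroid at (80.00, 147.00).
ΣA = 6720.00 in², ΣAx_c = 537600.00 in³, ΣAy_c = 642880.00 in³.
x_c = 537600.00/6720.00 = 80.00 in; y_c = 642880.00/6720.00 = 95.67 in.

x_c = 80.00 in, y_c = 95.67 in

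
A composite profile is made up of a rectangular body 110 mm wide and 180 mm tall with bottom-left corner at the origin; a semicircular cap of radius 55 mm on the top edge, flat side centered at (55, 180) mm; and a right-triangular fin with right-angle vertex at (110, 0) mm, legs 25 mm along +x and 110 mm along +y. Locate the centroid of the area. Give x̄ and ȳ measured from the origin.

x̄ = 58.36 mm, ȳ = 107.94 mm

Part | A | x̄ᵢ | ȳᵢ | A·x̄ᵢ | A·ȳᵢ
rectangular body | 19800.00 | 55.00 | 90.00 | 1089000.00 | 1782000.00
semicircular top | 4751.66 | 55.00 | 203.34 | 261341.24 | 966215.27
triangular fin | 1375.00 | 118.33 | 36.67 | 162708.33 | 50416.67
Σ | 25926.66 |  |  | 1513049.57 | 2798631.93
x̄ = 1513049.57 / 25926.66 = 58.36 mm
ȳ = 2798631.93 / 25926.66 = 107.94 mm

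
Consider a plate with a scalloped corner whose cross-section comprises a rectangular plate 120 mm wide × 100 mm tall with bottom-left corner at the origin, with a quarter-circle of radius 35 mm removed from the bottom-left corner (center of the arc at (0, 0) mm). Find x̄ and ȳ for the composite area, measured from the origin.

Part | A | x̄ᵢ | ȳᵢ | A·x̄ᵢ | A·ȳᵢ
plate | 12000.00 | 60.00 | 50.00 | 720000.00 | 600000.00
removed quarter-circle | -962.11 | 14.85 | 14.85 | -14291.67 | -14291.67
Σ | 11037.89 |  |  | 705708.33 | 585708.33
x̄ = 705708.33 / 11037.89 = 63.94 mm
ȳ = 585708.33 / 11037.89 = 53.06 mm

x̄ = 63.94 mm, ȳ = 53.06 mm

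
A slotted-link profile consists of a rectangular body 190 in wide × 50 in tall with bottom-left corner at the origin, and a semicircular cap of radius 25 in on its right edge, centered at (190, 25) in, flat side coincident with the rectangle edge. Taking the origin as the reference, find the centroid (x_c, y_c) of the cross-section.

x_c = 104.89 in, y_c = 25.00 in

Part | A | x̄ᵢ | ȳᵢ | A·x̄ᵢ | A·ȳᵢ
rectangular body | 9500.00 | 95.00 | 25.00 | 902500.00 | 237500.00
semicircular end | 981.75 | 200.61 | 25.00 | 196948.73 | 24543.69
Σ | 10481.75 |  |  | 1099448.73 | 262043.69
x_c = 1099448.73 / 10481.75 = 104.89 in
y_c = 262043.69 / 10481.75 = 25.00 in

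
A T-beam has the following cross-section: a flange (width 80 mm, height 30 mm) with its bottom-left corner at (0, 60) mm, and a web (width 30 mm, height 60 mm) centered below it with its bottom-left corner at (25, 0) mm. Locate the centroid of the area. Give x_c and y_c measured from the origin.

web: A = 30 × 60 = 1800.00, centroid at (40.00, 30.00).
flange: A = 80 × 30 = 2400.00, centroid at (40.00, 75.00).
ΣA = 4200.00 mm²
ΣAx_c = (1800.00)(40.00) + (2400.00)(40.00) = 168000.00 mm³
ΣAy_c = (1800.00)(30.00) + (2400.00)(75.00) = 234000.00 mm³
x_c = 168000.00 / 4200.00 = 40.00 mm
y_c = 234000.00 / 4200.00 = 55.71 mm

x_c = 40.00 mm, y_c = 55.71 mm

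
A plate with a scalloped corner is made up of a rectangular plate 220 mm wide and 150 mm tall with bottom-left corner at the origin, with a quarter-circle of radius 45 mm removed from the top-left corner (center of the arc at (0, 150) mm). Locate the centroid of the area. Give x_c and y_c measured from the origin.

plate: A = 220 × 150 = 33000.00, centroid at (110.00, 75.00).
removed quarter-circle: A = −¼π·45² = -1590.43, centroid at (19.10, 130.90).
ΣA = 31409.57 mm², ΣAx_c = 3599625.00 mm³, ΣAy_c = 2266810.31 mm³.
x_c = 3599625.00/31409.57 = 114.60 mm; y_c = 2266810.31/31409.57 = 72.17 mm.

x_c = 114.60 mm, y_c = 72.17 mm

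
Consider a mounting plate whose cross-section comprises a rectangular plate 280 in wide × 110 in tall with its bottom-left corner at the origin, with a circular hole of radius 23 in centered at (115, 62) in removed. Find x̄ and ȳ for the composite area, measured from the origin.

x̄ = 141.43 in, ȳ = 54.60 in

plate: A = 280 × 110 = 30800.00, centroid at (140.00, 55.00).
hole: A = −π·23² = -1661.90, centroid at (115.00, 62.00).
ΣA = 29138.10 in²
ΣAx̄ = (30800.00)(140.00) + (-1661.90)(115.00) = 4120881.21 in³
ΣAȳ = (30800.00)(55.00) + (-1661.90)(62.00) = 1590962.04 in³
x̄ = 4120881.21 / 29138.10 = 141.43 in
ȳ = 1590962.04 / 29138.10 = 54.60 in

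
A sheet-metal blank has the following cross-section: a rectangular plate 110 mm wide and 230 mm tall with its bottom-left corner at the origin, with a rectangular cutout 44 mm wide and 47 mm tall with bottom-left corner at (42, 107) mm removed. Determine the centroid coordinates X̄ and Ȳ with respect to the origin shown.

Part | A | x̄ᵢ | ȳᵢ | A·x̄ᵢ | A·ȳᵢ
plate | 25300.00 | 55.00 | 115.00 | 1391500.00 | 2909500.00
hole | -2068.00 | 64.00 | 130.50 | -132352.00 | -269874.00
Σ | 23232.00 |  |  | 1259148.00 | 2639626.00
X̄ = 1259148.00 / 23232.00 = 54.20 mm
Ȳ = 2639626.00 / 23232.00 = 113.62 mm

X̄ = 54.20 mm, Ȳ = 113.62 mm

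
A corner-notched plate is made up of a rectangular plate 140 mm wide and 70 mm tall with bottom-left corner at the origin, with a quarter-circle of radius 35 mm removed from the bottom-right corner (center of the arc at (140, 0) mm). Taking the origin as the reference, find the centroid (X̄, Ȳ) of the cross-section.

X̄ = 64.00 mm, Ȳ = 37.19 mm

Part | A | x̄ᵢ | ȳᵢ | A·x̄ᵢ | A·ȳᵢ
plate | 9800.00 | 70.00 | 35.00 | 686000.00 | 343000.00
removed quarter-circle | -962.11 | 125.15 | 14.85 | -120404.12 | -14291.67
Σ | 8837.89 |  |  | 565595.88 | 328708.33
X̄ = 565595.88 / 8837.89 = 64.00 mm
Ȳ = 328708.33 / 8837.89 = 37.19 mm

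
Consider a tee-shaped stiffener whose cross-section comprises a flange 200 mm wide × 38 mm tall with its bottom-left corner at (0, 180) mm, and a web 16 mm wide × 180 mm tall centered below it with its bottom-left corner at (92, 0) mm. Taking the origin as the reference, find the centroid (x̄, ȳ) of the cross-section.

web: A = 16 × 180 = 2880.00, centroid at (100.00, 90.00).
flange: A = 200 × 38 = 7600.00, centroid at (100.00, 199.00).
ΣA = 10480.00 mm², ΣAx̄ = 1048000.00 mm³, ΣAȳ = 1771600.00 mm³.
x̄ = 1048000.00/10480.00 = 100.00 mm; ȳ = 1771600.00/10480.00 = 169.05 mm.

x̄ = 100.00 mm, ȳ = 169.05 mm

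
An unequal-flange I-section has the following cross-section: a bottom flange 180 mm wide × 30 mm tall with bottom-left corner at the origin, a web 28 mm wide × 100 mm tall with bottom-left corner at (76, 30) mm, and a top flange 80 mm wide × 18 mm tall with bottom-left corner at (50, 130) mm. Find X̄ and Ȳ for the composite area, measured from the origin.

X̄ = 90.00 mm, Ȳ = 52.40 mm

Part | A | x̄ᵢ | ȳᵢ | A·x̄ᵢ | A·ȳᵢ
bottom flange | 5400.00 | 90.00 | 15.00 | 486000.00 | 81000.00
web | 2800.00 | 90.00 | 80.00 | 252000.00 | 224000.00
top flange | 1440.00 | 90.00 | 139.00 | 129600.00 | 200160.00
Σ | 9640.00 |  |  | 867600.00 | 505160.00
X̄ = 867600.00 / 9640.00 = 90.00 mm
Ȳ = 505160.00 / 9640.00 = 52.40 mm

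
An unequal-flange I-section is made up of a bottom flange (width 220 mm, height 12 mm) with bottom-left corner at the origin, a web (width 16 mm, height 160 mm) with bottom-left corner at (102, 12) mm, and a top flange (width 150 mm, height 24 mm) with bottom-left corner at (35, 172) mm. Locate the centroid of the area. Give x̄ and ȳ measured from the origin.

x̄ = 110.00 mm, ȳ = 103.84 mm

bottom flange: A = 220 × 12 = 2640.00, centroid at (110.00, 6.00).
web: A = 16 × 160 = 2560.00, centroid at (110.00, 92.00).
top flange: A = 150 × 24 = 3600.00, centroid at (110.00, 184.00).
ΣA = 8800.00 mm², ΣAx̄ = 968000.00 mm³, ΣAȳ = 913760.00 mm³.
x̄ = 968000.00/8800.00 = 110.00 mm; ȳ = 913760.00/8800.00 = 103.84 mm.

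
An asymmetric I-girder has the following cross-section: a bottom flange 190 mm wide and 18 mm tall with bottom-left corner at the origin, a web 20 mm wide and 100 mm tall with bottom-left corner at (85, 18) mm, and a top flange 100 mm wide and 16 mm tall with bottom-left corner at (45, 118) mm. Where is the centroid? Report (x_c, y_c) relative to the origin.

Part | A | x̄ᵢ | ȳᵢ | A·x̄ᵢ | A·ȳᵢ
bottom flange | 3420.00 | 95.00 | 9.00 | 324900.00 | 30780.00
web | 2000.00 | 95.00 | 68.00 | 190000.00 | 136000.00
top flange | 1600.00 | 95.00 | 126.00 | 152000.00 | 201600.00
Σ | 7020.00 |  |  | 666900.00 | 368380.00
x_c = 666900.00 / 7020.00 = 95.00 mm
y_c = 368380.00 / 7020.00 = 52.48 mm

x_c = 95.00 mm, y_c = 52.48 mm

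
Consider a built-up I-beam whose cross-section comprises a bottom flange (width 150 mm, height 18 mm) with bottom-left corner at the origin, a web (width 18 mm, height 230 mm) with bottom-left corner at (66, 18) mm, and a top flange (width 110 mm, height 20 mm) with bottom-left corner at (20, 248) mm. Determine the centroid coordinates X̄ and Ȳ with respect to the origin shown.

X̄ = 75.00 mm, Ȳ = 126.38 mm

bottom flange: A = 150 × 18 = 2700.00, centroid at (75.00, 9.00).
web: A = 18 × 230 = 4140.00, centroid at (75.00, 133.00).
top flange: A = 110 × 20 = 2200.00, centroid at (75.00, 258.00).
ΣA = 9040.00 mm²
ΣAX̄ = (2700.00)(75.00) + (4140.00)(75.00) + (2200.00)(75.00) = 678000.00 mm³
ΣAȲ = (2700.00)(9.00) + (4140.00)(133.00) + (2200.00)(258.00) = 1142520.00 mm³
X̄ = 678000.00 / 9040.00 = 75.00 mm
Ȳ = 1142520.00 / 9040.00 = 126.38 mm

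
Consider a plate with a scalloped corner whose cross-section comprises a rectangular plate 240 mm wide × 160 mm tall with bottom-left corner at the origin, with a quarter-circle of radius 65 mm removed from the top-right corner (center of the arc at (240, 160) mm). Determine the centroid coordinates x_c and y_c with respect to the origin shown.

x_c = 111.26 mm, y_c = 75.04 mm

plate: A = 240 × 160 = 38400.00, centroid at (120.00, 80.00).
removed quarter-circle: A = −¼π·65² = -3318.31, centroid at (212.41, 132.41).
ΣA = 35081.69 mm², ΣAx_c = 3903147.93 mm³, ΣAy_c = 2632612.51 mm³.
x_c = 3903147.93/35081.69 = 111.26 mm; y_c = 2632612.51/35081.69 = 75.04 mm.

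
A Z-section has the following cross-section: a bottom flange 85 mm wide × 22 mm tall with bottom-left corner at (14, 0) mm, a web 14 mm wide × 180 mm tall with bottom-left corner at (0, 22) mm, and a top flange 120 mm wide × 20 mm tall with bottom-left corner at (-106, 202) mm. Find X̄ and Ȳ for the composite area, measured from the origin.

X̄ = 1.90 mm, Ȳ = 119.53 mm

bottom flange: A = 85 × 22 = 1870.00, centroid at (56.50, 11.00).
web: A = 14 × 180 = 2520.00, centroid at (7.00, 112.00).
top flange: A = 120 × 20 = 2400.00, centroid at (-46.00, 212.00).
ΣA = 6790.00 mm², ΣAX̄ = 12895.00 mm³, ΣAȲ = 811610.00 mm³.
X̄ = 12895.00/6790.00 = 1.90 mm; Ȳ = 811610.00/6790.00 = 119.53 mm.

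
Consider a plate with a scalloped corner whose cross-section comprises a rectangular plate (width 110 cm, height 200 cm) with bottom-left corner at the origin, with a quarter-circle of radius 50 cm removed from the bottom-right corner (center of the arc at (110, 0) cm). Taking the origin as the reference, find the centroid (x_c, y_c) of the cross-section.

Part | A | x̄ᵢ | ȳᵢ | A·x̄ᵢ | A·ȳᵢ
plate | 22000.00 | 55.00 | 100.00 | 1210000.00 | 2200000.00
removed quarter-circle | -1963.50 | 88.78 | 21.22 | -174317.83 | -41666.67
Σ | 20036.50 |  |  | 1035682.17 | 2158333.33
x_c = 1035682.17 / 20036.50 = 51.69 cm
y_c = 2158333.33 / 20036.50 = 107.72 cm

x_c = 51.69 cm, y_c = 107.72 cm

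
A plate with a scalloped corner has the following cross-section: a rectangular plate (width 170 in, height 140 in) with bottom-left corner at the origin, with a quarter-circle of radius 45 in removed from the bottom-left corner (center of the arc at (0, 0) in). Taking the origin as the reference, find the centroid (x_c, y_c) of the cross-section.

plate: A = 170 × 140 = 23800.00, centroid at (85.00, 70.00).
removed quarter-circle: A = −¼π·45² = -1590.43, centroid at (19.10, 19.10).
ΣA = 22209.57 in², ΣAx_c = 1992625.00 in³, ΣAy_c = 1635625.00 in³.
x_c = 1992625.00/22209.57 = 89.72 in; y_c = 1635625.00/22209.57 = 73.65 in.

x_c = 89.72 in, y_c = 73.65 in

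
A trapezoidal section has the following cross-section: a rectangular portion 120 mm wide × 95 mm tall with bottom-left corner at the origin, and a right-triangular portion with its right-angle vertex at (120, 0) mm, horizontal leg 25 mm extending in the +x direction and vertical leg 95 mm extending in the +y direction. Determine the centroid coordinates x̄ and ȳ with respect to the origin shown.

x̄ = 66.45 mm, ȳ = 46.01 mm

rectangular portion: A = 120 × 95 = 11400.00, centroid at (60.00, 47.50).
triangular portion: A = ½·25·95 = 1187.50, centroid at (128.33, 31.67).
ΣA = 12587.50 mm², ΣAx̄ = 836395.83 mm³, ΣAȳ = 579104.17 mm³.
x̄ = 836395.83/12587.50 = 66.45 mm; ȳ = 579104.17/12587.50 = 46.01 mm.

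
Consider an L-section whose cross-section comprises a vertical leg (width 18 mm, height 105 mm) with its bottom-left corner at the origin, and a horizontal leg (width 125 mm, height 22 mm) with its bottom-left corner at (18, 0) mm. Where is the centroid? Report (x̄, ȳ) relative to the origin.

x̄ = 51.38 mm, ȳ = 27.90 mm

Part | A | x̄ᵢ | ȳᵢ | A·x̄ᵢ | A·ȳᵢ
vertical leg | 1890.00 | 9.00 | 52.50 | 17010.00 | 99225.00
horizontal leg | 2750.00 | 80.50 | 11.00 | 221375.00 | 30250.00
Σ | 4640.00 |  |  | 238385.00 | 129475.00
x̄ = 238385.00 / 4640.00 = 51.38 mm
ȳ = 129475.00 / 4640.00 = 27.90 mm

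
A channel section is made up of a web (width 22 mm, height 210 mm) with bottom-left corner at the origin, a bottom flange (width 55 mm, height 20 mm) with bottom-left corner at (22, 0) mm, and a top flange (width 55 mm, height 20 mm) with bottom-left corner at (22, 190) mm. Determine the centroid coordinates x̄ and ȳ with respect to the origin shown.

x̄ = 23.42 mm, ȳ = 105.00 mm

Part | A | x̄ᵢ | ȳᵢ | A·x̄ᵢ | A·ȳᵢ
web | 4620.00 | 11.00 | 105.00 | 50820.00 | 485100.00
bottom flange | 1100.00 | 49.50 | 10.00 | 54450.00 | 11000.00
top flange | 1100.00 | 49.50 | 200.00 | 54450.00 | 220000.00
Σ | 6820.00 |  |  | 159720.00 | 716100.00
x̄ = 159720.00 / 6820.00 = 23.42 mm
ȳ = 716100.00 / 6820.00 = 105.00 mm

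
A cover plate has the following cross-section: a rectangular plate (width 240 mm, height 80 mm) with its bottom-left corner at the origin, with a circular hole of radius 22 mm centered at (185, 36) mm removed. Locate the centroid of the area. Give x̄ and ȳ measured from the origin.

x̄ = 114.41 mm, ȳ = 40.34 mm

Part | A | x̄ᵢ | ȳᵢ | A·x̄ᵢ | A·ȳᵢ
plate | 19200.00 | 120.00 | 40.00 | 2304000.00 | 768000.00
hole | -1520.53 | 185.00 | 36.00 | -281298.21 | -54739.11
Σ | 17679.47 |  |  | 2022701.79 | 713260.89
x̄ = 2022701.79 / 17679.47 = 114.41 mm
ȳ = 713260.89 / 17679.47 = 40.34 mm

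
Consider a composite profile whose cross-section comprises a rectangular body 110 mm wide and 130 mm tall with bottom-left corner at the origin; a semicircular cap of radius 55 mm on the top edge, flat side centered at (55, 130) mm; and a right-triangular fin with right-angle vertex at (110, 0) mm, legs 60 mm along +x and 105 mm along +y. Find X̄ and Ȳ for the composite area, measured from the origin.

rectangular body: A = 110 × 130 = 14300.00, centroid at (55.00, 65.00).
semicircular top: A = ½π·55² = 4751.66, centroid at (55.00, 153.34).
triangular fin: A = ½·60·105 = 3150.00, centroid at (130.00, 35.00).
ΣA = 22201.66 mm², ΣAX̄ = 1457341.24 mm³, ΣAȲ = 1768382.32 mm³.
X̄ = 1457341.24/22201.66 = 65.64 mm; Ȳ = 1768382.32/22201.66 = 79.65 mm.

X̄ = 65.64 mm, Ȳ = 79.65 mm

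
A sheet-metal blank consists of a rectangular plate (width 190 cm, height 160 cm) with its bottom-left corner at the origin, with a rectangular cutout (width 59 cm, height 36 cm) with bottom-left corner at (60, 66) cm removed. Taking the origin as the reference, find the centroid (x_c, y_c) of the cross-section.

x_c = 95.41 cm, y_c = 79.70 cm

Part | A | x̄ᵢ | ȳᵢ | A·x̄ᵢ | A·ȳᵢ
plate | 30400.00 | 95.00 | 80.00 | 2888000.00 | 2432000.00
hole | -2124.00 | 89.50 | 84.00 | -190098.00 | -178416.00
Σ | 28276.00 |  |  | 2697902.00 | 2253584.00
x_c = 2697902.00 / 28276.00 = 95.41 cm
y_c = 2253584.00 / 28276.00 = 79.70 cm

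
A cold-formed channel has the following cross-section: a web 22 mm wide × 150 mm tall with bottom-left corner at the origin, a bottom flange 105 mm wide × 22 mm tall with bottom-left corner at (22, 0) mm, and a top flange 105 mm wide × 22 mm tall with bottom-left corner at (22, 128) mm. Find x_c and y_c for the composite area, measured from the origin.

x_c = 48.04 mm, y_c = 75.00 mm

web: A = 22 × 150 = 3300.00, centroid at (11.00, 75.00).
bottom flange: A = 105 × 22 = 2310.00, centroid at (74.50, 11.00).
top flange: A = 105 × 22 = 2310.00, centroid at (74.50, 139.00).
ΣA = 7920.00 mm², ΣAx_c = 380490.00 mm³, ΣAy_c = 594000.00 mm³.
x_c = 380490.00/7920.00 = 48.04 mm; y_c = 594000.00/7920.00 = 75.00 mm.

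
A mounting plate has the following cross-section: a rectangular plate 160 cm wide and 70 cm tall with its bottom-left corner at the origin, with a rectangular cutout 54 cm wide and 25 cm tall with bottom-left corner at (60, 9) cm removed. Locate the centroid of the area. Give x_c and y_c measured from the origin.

Part | A | x̄ᵢ | ȳᵢ | A·x̄ᵢ | A·ȳᵢ
plate | 11200.00 | 80.00 | 35.00 | 896000.00 | 392000.00
hole | -1350.00 | 87.00 | 21.50 | -117450.00 | -29025.00
Σ | 9850.00 |  |  | 778550.00 | 362975.00
x_c = 778550.00 / 9850.00 = 79.04 cm
y_c = 362975.00 / 9850.00 = 36.85 cm

x_c = 79.04 cm, y_c = 36.85 cm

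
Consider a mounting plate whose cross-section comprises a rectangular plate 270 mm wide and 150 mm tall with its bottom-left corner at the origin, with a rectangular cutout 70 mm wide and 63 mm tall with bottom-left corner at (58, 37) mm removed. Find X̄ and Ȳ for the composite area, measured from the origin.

X̄ = 140.13 mm, Ȳ = 75.79 mm

plate: A = 270 × 150 = 40500.00, centroid at (135.00, 75.00).
hole: A = −(70 × 63) = -4410.00, centroid at (93.00, 68.50).
ΣA = 36090.00 mm², ΣAX̄ = 5057370.00 mm³, ΣAȲ = 2735415.00 mm³.
X̄ = 5057370.00/36090.00 = 140.13 mm; Ȳ = 2735415.00/36090.00 = 75.79 mm.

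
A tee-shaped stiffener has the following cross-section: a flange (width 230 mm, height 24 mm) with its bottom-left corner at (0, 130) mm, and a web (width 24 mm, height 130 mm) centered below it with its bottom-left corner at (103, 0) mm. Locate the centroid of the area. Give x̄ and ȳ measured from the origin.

x̄ = 115.00 mm, ȳ = 114.19 mm

web: A = 24 × 130 = 3120.00, centroid at (115.00, 65.00).
flange: A = 230 × 24 = 5520.00, centroid at (115.00, 142.00).
ΣA = 8640.00 mm²
ΣAx̄ = (3120.00)(115.00) + (5520.00)(115.00) = 993600.00 mm³
ΣAȳ = (3120.00)(65.00) + (5520.00)(142.00) = 986640.00 mm³
x̄ = 993600.00 / 8640.00 = 115.00 mm
ȳ = 986640.00 / 8640.00 = 114.19 mm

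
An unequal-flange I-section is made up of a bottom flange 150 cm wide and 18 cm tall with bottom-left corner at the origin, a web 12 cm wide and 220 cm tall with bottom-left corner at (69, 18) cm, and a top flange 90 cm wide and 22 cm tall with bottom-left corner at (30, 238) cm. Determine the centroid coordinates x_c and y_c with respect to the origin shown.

bottom flange: A = 150 × 18 = 2700.00, centroid at (75.00, 9.00).
web: A = 12 × 220 = 2640.00, centroid at (75.00, 128.00).
top flange: A = 90 × 22 = 1980.00, centroid at (75.00, 249.00).
ΣA = 7320.00 cm², ΣAx_c = 549000.00 cm³, ΣAy_c = 855240.00 cm³.
x_c = 549000.00/7320.00 = 75.00 cm; y_c = 855240.00/7320.00 = 116.84 cm.

x_c = 75.00 cm, y_c = 116.84 cm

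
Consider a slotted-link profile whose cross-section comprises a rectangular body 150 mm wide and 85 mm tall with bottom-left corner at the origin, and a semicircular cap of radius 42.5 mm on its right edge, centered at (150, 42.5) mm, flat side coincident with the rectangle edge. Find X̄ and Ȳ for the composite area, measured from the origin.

X̄ = 91.94 mm, Ȳ = 42.50 mm

Part | A | x̄ᵢ | ȳᵢ | A·x̄ᵢ | A·ȳᵢ
rectangular body | 12750.00 | 75.00 | 42.50 | 956250.00 | 541875.00
semicircular end | 2837.25 | 168.04 | 42.50 | 476764.71 | 120583.16
Σ | 15587.25 |  |  | 1433014.71 | 662458.16
X̄ = 1433014.71 / 15587.25 = 91.94 mm
Ȳ = 662458.16 / 15587.25 = 42.50 mm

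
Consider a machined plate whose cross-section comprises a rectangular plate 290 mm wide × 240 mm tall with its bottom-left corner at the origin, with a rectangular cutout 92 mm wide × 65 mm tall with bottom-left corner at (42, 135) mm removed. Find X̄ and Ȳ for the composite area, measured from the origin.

Part | A | x̄ᵢ | ȳᵢ | A·x̄ᵢ | A·ȳᵢ
plate | 69600.00 | 145.00 | 120.00 | 10092000.00 | 8352000.00
hole | -5980.00 | 88.00 | 167.50 | -526240.00 | -1001650.00
Σ | 63620.00 |  |  | 9565760.00 | 7350350.00
X̄ = 9565760.00 / 63620.00 = 150.36 mm
Ȳ = 7350350.00 / 63620.00 = 115.54 mm

X̄ = 150.36 mm, Ȳ = 115.54 mm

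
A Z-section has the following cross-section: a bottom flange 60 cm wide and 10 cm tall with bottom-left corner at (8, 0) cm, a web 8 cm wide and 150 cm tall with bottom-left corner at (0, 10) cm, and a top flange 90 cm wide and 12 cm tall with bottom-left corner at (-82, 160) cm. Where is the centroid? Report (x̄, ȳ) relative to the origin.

bottom flange: A = 60 × 10 = 600.00, centroid at (38.00, 5.00).
web: A = 8 × 150 = 1200.00, centroid at (4.00, 85.00).
top flange: A = 90 × 12 = 1080.00, centroid at (-37.00, 166.00).
ΣA = 2880.00 cm², ΣAx̄ = -12360.00 cm³, ΣAȳ = 284280.00 cm³.
x̄ = -12360.00/2880.00 = -4.29 cm; ȳ = 284280.00/2880.00 = 98.71 cm.

x̄ = -4.29 cm, ȳ = 98.71 cm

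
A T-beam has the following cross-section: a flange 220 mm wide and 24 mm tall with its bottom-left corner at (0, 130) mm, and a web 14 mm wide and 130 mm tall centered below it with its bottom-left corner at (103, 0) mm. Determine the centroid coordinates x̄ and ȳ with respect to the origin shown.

web: A = 14 × 130 = 1820.00, centroid at (110.00, 65.00).
flange: A = 220 × 24 = 5280.00, centroid at (110.00, 142.00).
ΣA = 7100.00 mm²
ΣAx̄ = (1820.00)(110.00) + (5280.00)(110.00) = 781000.00 mm³
ΣAȳ = (1820.00)(65.00) + (5280.00)(142.00) = 868060.00 mm³
x̄ = 781000.00 / 7100.00 = 110.00 mm
ȳ = 868060.00 / 7100.00 = 122.26 mm

x̄ = 110.00 mm, ȳ = 122.26 mm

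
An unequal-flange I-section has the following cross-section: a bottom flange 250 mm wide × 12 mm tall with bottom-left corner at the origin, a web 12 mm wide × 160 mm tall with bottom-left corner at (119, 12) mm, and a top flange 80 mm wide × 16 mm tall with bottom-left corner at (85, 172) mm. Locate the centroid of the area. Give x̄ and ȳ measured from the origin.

x̄ = 125.00 mm, ȳ = 68.55 mm

bottom flange: A = 250 × 12 = 3000.00, centroid at (125.00, 6.00).
web: A = 12 × 160 = 1920.00, centroid at (125.00, 92.00).
top flange: A = 80 × 16 = 1280.00, centroid at (125.00, 180.00).
ΣA = 6200.00 mm², ΣAx̄ = 775000.00 mm³, ΣAȳ = 425040.00 mm³.
x̄ = 775000.00/6200.00 = 125.00 mm; ȳ = 425040.00/6200.00 = 68.55 mm.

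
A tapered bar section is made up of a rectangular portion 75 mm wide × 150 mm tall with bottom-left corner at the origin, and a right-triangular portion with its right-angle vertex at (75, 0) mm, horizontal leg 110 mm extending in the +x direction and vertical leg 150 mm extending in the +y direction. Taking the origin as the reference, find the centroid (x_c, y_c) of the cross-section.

Part | A | x̄ᵢ | ȳᵢ | A·x̄ᵢ | A·ȳᵢ
rectangular portion | 11250.00 | 37.50 | 75.00 | 421875.00 | 843750.00
triangular portion | 8250.00 | 111.67 | 50.00 | 921250.00 | 412500.00
Σ | 19500.00 |  |  | 1343125.00 | 1256250.00
x_c = 1343125.00 / 19500.00 = 68.88 mm
y_c = 1256250.00 / 19500.00 = 64.42 mm

x_c = 68.88 mm, y_c = 64.42 mm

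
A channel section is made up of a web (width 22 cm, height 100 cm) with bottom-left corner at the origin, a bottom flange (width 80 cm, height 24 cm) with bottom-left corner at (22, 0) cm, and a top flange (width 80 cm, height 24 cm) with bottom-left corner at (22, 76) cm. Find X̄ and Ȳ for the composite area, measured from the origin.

web: A = 22 × 100 = 2200.00, centroid at (11.00, 50.00).
bottom flange: A = 80 × 24 = 1920.00, centroid at (62.00, 12.00).
top flange: A = 80 × 24 = 1920.00, centroid at (62.00, 88.00).
ΣA = 6040.00 cm², ΣAX̄ = 262280.00 cm³, ΣAȲ = 302000.00 cm³.
X̄ = 262280.00/6040.00 = 43.42 cm; Ȳ = 302000.00/6040.00 = 50.00 cm.

X̄ = 43.42 cm, Ȳ = 50.00 cm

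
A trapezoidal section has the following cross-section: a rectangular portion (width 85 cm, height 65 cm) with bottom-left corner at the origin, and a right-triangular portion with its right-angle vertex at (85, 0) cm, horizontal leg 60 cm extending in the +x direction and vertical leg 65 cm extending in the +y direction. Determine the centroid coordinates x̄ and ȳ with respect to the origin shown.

rectangular portion: A = 85 × 65 = 5525.00, centroid at (42.50, 32.50).
triangular portion: A = ½·60·65 = 1950.00, centroid at (105.00, 21.67).
ΣA = 7475.00 cm²
ΣAx̄ = (5525.00)(42.50) + (1950.00)(105.00) = 439562.50 cm³
ΣAȳ = (5525.00)(32.50) + (1950.00)(21.67) = 221812.50 cm³
x̄ = 439562.50 / 7475.00 = 58.80 cm
ȳ = 221812.50 / 7475.00 = 29.67 cm

x̄ = 58.80 cm, ȳ = 29.67 cm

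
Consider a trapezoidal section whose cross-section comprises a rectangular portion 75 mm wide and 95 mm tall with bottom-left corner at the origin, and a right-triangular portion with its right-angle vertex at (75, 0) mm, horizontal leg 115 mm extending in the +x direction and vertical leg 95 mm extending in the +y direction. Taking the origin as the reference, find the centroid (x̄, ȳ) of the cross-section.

x̄ = 70.41 mm, ȳ = 40.63 mm

Part | A | x̄ᵢ | ȳᵢ | A·x̄ᵢ | A·ȳᵢ
rectangular portion | 7125.00 | 37.50 | 47.50 | 267187.50 | 338437.50
triangular portion | 5462.50 | 113.33 | 31.67 | 619083.33 | 172979.17
Σ | 12587.50 |  |  | 886270.83 | 511416.67
x̄ = 886270.83 / 12587.50 = 70.41 mm
ȳ = 511416.67 / 12587.50 = 40.63 mm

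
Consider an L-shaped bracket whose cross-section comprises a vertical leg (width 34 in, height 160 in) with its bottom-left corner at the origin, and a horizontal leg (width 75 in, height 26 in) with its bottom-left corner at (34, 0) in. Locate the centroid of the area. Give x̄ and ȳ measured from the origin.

vertical leg: A = 34 × 160 = 5440.00, centroid at (17.00, 80.00).
horizontal leg: A = 75 × 26 = 1950.00, centroid at (71.50, 13.00).
ΣA = 7390.00 in², ΣAx̄ = 231905.00 in³, ΣAȳ = 460550.00 in³.
x̄ = 231905.00/7390.00 = 31.38 in; ȳ = 460550.00/7390.00 = 62.32 in.

x̄ = 31.38 in, ȳ = 62.32 in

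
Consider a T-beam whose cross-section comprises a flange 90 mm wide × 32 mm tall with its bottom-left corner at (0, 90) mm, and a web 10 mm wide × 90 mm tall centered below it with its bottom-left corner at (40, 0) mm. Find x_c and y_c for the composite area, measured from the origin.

x_c = 45.00 mm, y_c = 91.48 mm

web: A = 10 × 90 = 900.00, centroid at (45.00, 45.00).
flange: A = 90 × 32 = 2880.00, centroid at (45.00, 106.00).
ΣA = 3780.00 mm²
ΣAx_c = (900.00)(45.00) + (2880.00)(45.00) = 170100.00 mm³
ΣAy_c = (900.00)(45.00) + (2880.00)(106.00) = 345780.00 mm³
x_c = 170100.00 / 3780.00 = 45.00 mm
y_c = 345780.00 / 3780.00 = 91.48 mm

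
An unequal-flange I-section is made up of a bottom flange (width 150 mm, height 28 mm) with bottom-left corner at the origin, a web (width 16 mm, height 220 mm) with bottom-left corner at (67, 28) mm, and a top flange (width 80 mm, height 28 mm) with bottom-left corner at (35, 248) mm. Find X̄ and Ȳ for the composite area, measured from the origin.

X̄ = 75.00 mm, Ȳ = 113.60 mm

Part | A | x̄ᵢ | ȳᵢ | A·x̄ᵢ | A·ȳᵢ
bottom flange | 4200.00 | 75.00 | 14.00 | 315000.00 | 58800.00
web | 3520.00 | 75.00 | 138.00 | 264000.00 | 485760.00
top flange | 2240.00 | 75.00 | 262.00 | 168000.00 | 586880.00
Σ | 9960.00 |  |  | 747000.00 | 1131440.00
X̄ = 747000.00 / 9960.00 = 75.00 mm
Ȳ = 1131440.00 / 9960.00 = 113.60 mm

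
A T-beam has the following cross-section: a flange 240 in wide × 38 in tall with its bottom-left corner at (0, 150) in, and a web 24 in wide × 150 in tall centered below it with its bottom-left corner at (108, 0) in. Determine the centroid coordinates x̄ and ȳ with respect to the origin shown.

x̄ = 120.00 in, ȳ = 142.40 in

Part | A | x̄ᵢ | ȳᵢ | A·x̄ᵢ | A·ȳᵢ
web | 3600.00 | 120.00 | 75.00 | 432000.00 | 270000.00
flange | 9120.00 | 120.00 | 169.00 | 1094400.00 | 1541280.00
Σ | 12720.00 |  |  | 1526400.00 | 1811280.00
x̄ = 1526400.00 / 12720.00 = 120.00 in
ȳ = 1811280.00 / 12720.00 = 142.40 in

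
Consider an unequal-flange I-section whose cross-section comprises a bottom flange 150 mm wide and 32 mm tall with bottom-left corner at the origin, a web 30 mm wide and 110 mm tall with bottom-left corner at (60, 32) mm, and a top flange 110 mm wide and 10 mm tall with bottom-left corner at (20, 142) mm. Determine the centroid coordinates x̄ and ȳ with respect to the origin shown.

x̄ = 75.00 mm, ȳ = 57.13 mm

bottom flange: A = 150 × 32 = 4800.00, centroid at (75.00, 16.00).
web: A = 30 × 110 = 3300.00, centroid at (75.00, 87.00).
top flange: A = 110 × 10 = 1100.00, centroid at (75.00, 147.00).
ΣA = 9200.00 mm², ΣAx̄ = 690000.00 mm³, ΣAȳ = 525600.00 mm³.
x̄ = 690000.00/9200.00 = 75.00 mm; ȳ = 525600.00/9200.00 = 57.13 mm.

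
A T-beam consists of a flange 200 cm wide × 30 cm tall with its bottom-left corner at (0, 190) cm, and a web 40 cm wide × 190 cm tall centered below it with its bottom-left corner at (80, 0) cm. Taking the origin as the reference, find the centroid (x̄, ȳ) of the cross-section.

x̄ = 100.00 cm, ȳ = 143.53 cm

web: A = 40 × 190 = 7600.00, centroid at (100.00, 95.00).
flange: A = 200 × 30 = 6000.00, centroid at (100.00, 205.00).
ΣA = 13600.00 cm²
ΣAx̄ = (7600.00)(100.00) + (6000.00)(100.00) = 1360000.00 cm³
ΣAȳ = (7600.00)(95.00) + (6000.00)(205.00) = 1952000.00 cm³
x̄ = 1360000.00 / 13600.00 = 100.00 cm
ȳ = 1952000.00 / 13600.00 = 143.53 cm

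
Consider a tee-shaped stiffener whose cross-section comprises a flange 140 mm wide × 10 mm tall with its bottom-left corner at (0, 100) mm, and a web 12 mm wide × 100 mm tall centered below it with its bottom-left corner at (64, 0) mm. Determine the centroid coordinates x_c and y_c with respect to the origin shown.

x_c = 70.00 mm, y_c = 79.62 mm

Part | A | x̄ᵢ | ȳᵢ | A·x̄ᵢ | A·ȳᵢ
web | 1200.00 | 70.00 | 50.00 | 84000.00 | 60000.00
flange | 1400.00 | 70.00 | 105.00 | 98000.00 | 147000.00
Σ | 2600.00 |  |  | 182000.00 | 207000.00
x_c = 182000.00 / 2600.00 = 70.00 mm
y_c = 207000.00 / 2600.00 = 79.62 mm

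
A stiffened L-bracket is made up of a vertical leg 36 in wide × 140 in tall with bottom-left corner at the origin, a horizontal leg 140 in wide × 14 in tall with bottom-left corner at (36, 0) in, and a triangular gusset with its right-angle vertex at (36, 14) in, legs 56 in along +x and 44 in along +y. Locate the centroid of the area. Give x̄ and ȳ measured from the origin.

x̄ = 44.44 in, ȳ = 48.81 in

vertical leg: A = 36 × 140 = 5040.00, centroid at (18.00, 70.00).
horizontal leg: A = 140 × 14 = 1960.00, centroid at (106.00, 7.00).
gusset: A = ½·56·44 = 1232.00, centroid at (54.67, 28.67).
ΣA = 8232.00 in², ΣAx̄ = 365829.33 in³, ΣAȳ = 401837.33 in³.
x̄ = 365829.33/8232.00 = 44.44 in; ȳ = 401837.33/8232.00 = 48.81 in.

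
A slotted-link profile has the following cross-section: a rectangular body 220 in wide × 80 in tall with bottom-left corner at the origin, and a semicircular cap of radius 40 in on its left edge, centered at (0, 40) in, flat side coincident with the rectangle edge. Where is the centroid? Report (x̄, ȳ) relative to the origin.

x̄ = 94.13 in, ȳ = 40.00 in

Part | A | x̄ᵢ | ȳᵢ | A·x̄ᵢ | A·ȳᵢ
rectangular body | 17600.00 | 110.00 | 40.00 | 1936000.00 | 704000.00
semicircular end | 2513.27 | -16.98 | 40.00 | -42666.67 | 100530.96
Σ | 20113.27 |  |  | 1893333.33 | 804530.96
x̄ = 1893333.33 / 20113.27 = 94.13 in
ȳ = 804530.96 / 20113.27 = 40.00 in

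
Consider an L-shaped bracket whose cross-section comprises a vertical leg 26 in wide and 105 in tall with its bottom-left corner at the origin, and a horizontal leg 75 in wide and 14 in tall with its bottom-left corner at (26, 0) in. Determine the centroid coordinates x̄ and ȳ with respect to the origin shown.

x̄ = 27.03 in, ȳ = 39.86 in

vertical leg: A = 26 × 105 = 2730.00, centroid at (13.00, 52.50).
horizontal leg: A = 75 × 14 = 1050.00, centroid at (63.50, 7.00).
ΣA = 3780.00 in²
ΣAx̄ = (2730.00)(13.00) + (1050.00)(63.50) = 102165.00 in³
ΣAȳ = (2730.00)(52.50) + (1050.00)(7.00) = 150675.00 in³
x̄ = 102165.00 / 3780.00 = 27.03 in
ȳ = 150675.00 / 3780.00 = 39.86 in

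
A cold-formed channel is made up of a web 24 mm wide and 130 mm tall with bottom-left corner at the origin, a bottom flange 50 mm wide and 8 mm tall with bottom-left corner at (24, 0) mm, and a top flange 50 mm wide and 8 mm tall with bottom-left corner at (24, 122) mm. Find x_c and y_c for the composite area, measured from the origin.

x_c = 19.55 mm, y_c = 65.00 mm

web: A = 24 × 130 = 3120.00, centroid at (12.00, 65.00).
bottom flange: A = 50 × 8 = 400.00, centroid at (49.00, 4.00).
top flange: A = 50 × 8 = 400.00, centroid at (49.00, 126.00).
ΣA = 3920.00 mm²
ΣAx_c = (3120.00)(12.00) + (400.00)(49.00) + (400.00)(49.00) = 76640.00 mm³
ΣAy_c = (3120.00)(65.00) + (400.00)(4.00) + (400.00)(126.00) = 254800.00 mm³
x_c = 76640.00 / 3920.00 = 19.55 mm
y_c = 254800.00 / 3920.00 = 65.00 mm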